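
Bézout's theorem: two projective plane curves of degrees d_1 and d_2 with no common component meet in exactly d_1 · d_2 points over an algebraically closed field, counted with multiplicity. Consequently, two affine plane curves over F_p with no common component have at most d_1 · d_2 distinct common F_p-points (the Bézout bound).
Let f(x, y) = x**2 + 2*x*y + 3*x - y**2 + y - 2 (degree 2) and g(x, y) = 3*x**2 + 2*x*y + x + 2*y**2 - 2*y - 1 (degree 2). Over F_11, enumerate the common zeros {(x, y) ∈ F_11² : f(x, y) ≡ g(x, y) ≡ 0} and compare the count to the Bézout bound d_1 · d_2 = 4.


Common zeros: {(5, 4)}; count = 1; Bézout bound = 4.

deg(f) = 2, deg(g) = 2, so Bézout bound = 4.
Scan x ∈ F_11. For each x, list the y ∈ F_11 with f(x, y) ≡ 0 and those with g(x, y) ≡ 0 (mod 11); the common zeros in that column are the intersection.
  x = 0: f ≡ 0 at y ∈ {5, 7}; g ≡ 0 at y ∈ {3, 9}; common: ∅.
  x = 1: f ≡ 0 at y ∈ ∅; g ≡ 0 at y ∈ {2, 9}; common: ∅.
  x = 2: f ≡ 0 at y ∈ ∅; g ≡ 0 at y ∈ ∅; common: ∅.
  x = 3: f ≡ 0 at y ∈ {1, 6}; g ≡ 0 at y ∈ {4, 5}; common: ∅.
  x = 4: f ≡ 0 at y ∈ {3, 6}; g ≡ 0 at y ∈ ∅; common: ∅.
  x = 5: f ≡ 0 at y ∈ {4, 7}; g ≡ 0 at y ∈ {3, 4}; common: {4}.
  x = 6: f ≡ 0 at y ∈ {4, 9}; g ≡ 0 at y ∈ ∅; common: ∅.
  x = 7: f ≡ 0 at y ∈ ∅; g ≡ 0 at y ∈ {6, 10}; common: ∅.
  x = 8: f ≡ 0 at y ∈ ∅; g ≡ 0 at y ∈ {5, 10}; common: ∅.
  x = 9: f ≡ 0 at y ∈ {3, 5}; g ≡ 0 at y ∈ ∅; common: ∅.
  x = 10: f ≡ 0 at y ∈ ∅; g ≡ 0 at y ∈ ∅; common: ∅.
Collecting: common zeros = {(5, 4)}, so the count is 1.
Comparison with the Bézout bound: 1 ≤ 4 = deg(f)·deg(g), as expected for curves with no common component (the affine F_11-count falls short of the bound because intersections may lie at infinity, over extension fields, or carry multiplicity).


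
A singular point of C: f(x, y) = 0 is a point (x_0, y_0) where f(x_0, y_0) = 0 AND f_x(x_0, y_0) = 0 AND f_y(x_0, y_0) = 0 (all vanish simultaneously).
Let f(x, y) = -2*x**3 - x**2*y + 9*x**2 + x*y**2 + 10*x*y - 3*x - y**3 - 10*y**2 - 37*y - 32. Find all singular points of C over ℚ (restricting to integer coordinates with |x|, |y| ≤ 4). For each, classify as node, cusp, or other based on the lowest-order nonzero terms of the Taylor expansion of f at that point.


Singular points: {(2, -3)}; classification: cusp.

Compute partial derivatives:
  f_x = -6*x**2 - 2*x*y + 18*x + y**2 + 10*y - 3.
  f_y = -x**2 + 2*x*y + 10*x - 3*y**2 - 20*y - 37.
Scan x_0 ∈ {−4, ..., 4}. For each x_0, f_y(x_0, y) is a polynomial in y; find its integer roots y ∈ {−4, ..., 4}, then test f_x and f at those candidates.
  x = -4: f_y(-4, y) = -3*y**2 - 28*y - 93; no integer root y with |y| ≤ 4.
  x = -3: f_y(-3, y) = -3*y**2 - 26*y - 76; no integer root y with |y| ≤ 4.
  x = -2: f_y(-2, y) = -3*y**2 - 24*y - 61; no integer root y with |y| ≤ 4.
  x = -1: f_y(-1, y) = -3*y**2 - 22*y - 48; no integer root y with |y| ≤ 4.
  x = 0: f_y(0, y) = -3*y**2 - 20*y - 37; no integer root y with |y| ≤ 4.
  x = 1: f_y(1, y) = -3*y**2 - 18*y - 28; no integer root y with |y| ≤ 4.
  x = 2: f_y(2, y) = -3*y**2 - 16*y - 21; vanishes at y ∈ {-3}. (2, -3): f_x = 0, f = 0 — SINGULAR.
  x = 3: f_y(3, y) = -3*y**2 - 14*y - 16; vanishes at y ∈ {-2}. (3, -2): f_x = -7 ≠ 0.
  x = 4: f_y(4, y) = -3*y**2 - 12*y - 13; no integer root y with |y| ≤ 4.
Only singular point on the grid: (2, -3).
Classify: substitute x = 2 + u, y = -3 + v and expand: f = -2*u**3 - u**2*v + u*v**2 - v**3 + v**2.
No constant or linear terms (consistent with a singular point). Quadratic part: v**2. Cubic part: -2*u**3 - u**2*v + u*v**2 - v**3.
The quadratic part v**2 is a perfect square, so there is a single (double) tangent line v = 0, i.e. y = -3. Restricting the cubic part to that line (v = 0) leaves -2*u**3 ≠ 0, so f is not divisible by v and the branch is v² ≈ 2*u**3 to lowest order — this is a cusp.
Classification: cusp.


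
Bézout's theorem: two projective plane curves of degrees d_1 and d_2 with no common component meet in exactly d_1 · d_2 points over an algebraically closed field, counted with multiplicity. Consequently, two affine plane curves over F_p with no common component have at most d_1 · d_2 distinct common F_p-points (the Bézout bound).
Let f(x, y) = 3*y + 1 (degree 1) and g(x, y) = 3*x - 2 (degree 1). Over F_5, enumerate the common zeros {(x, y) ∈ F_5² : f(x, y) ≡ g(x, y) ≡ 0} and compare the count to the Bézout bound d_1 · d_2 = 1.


Common zeros: {(4, 3)}; count = 1; Bézout bound = 1.

deg(f) = 1, deg(g) = 1, so Bézout bound = 1.
Scan x ∈ F_5. For each x, list the y ∈ F_5 with f(x, y) ≡ 0 and those with g(x, y) ≡ 0 (mod 5); the common zeros in that column are the intersection.
  x = 0: f ≡ 0 at y ∈ {3}; g ≡ 0 at y ∈ ∅; common: ∅.
  x = 1: f ≡ 0 at y ∈ {3}; g ≡ 0 at y ∈ ∅; common: ∅.
  x = 2: f ≡ 0 at y ∈ {3}; g ≡ 0 at y ∈ ∅; common: ∅.
  x = 3: f ≡ 0 at y ∈ {3}; g ≡ 0 at y ∈ ∅; common: ∅.
  x = 4: f ≡ 0 at y ∈ {3}; g ≡ 0 at y ∈ {0, 1, 2, 3, 4}; common: {3}.
Collecting: common zeros = {(4, 3)}, so the count is 1.
Comparison with the Bézout bound: 1 ≤ 1 = deg(f)·deg(g), as expected for curves with no common component (the bound is attained).


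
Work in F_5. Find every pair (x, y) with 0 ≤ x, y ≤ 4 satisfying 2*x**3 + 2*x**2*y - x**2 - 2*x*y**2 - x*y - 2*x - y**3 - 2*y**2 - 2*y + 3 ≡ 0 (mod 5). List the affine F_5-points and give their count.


Affine F_5-points: {(1, 4)}; count = 1.

For each of the 25 pairs (x, y) ∈ F_5², evaluate f(x, y) mod 5. Record the zeros.
  x = 0: [0↦3, 1↦3, 2↦3, 3↦2, 4↦4]  zeros at y ∈ ∅
  x = 1: [0↦2, 1↦1, 2↦1, 3↦1, 4↦0]  zeros at y ∈ {4}
  x = 2: [0↦1, 1↦3, 2↦2, 3↦2, 4↦2]  zeros at y ∈ ∅
  x = 3: [0↦2, 1↦1, 2↦3, 3↦2, 4↦2]  zeros at y ∈ ∅
  x = 4: [0↦2, 1↦2, 2↦1, 3↦3, 4↦2]  zeros at y ∈ ∅
Collecting zeros: affine points = {(1, 4)}.
Total count |C(F_5)_aff| = 1.


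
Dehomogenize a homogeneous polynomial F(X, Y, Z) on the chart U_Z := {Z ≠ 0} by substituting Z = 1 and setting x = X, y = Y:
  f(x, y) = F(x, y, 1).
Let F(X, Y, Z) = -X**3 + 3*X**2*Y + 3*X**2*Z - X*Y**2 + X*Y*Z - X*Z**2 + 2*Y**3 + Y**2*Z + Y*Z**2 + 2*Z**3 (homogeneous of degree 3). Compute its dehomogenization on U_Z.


f(x, y) = -x**3 + 3*x**2*y + 3*x**2 - x*y**2 + x*y - x + 2*y**3 + y**2 + y + 2

On U_Z we set Z = 1. Each monomial c·X^i·Y^j·Z^k in F becomes c·x^i·y^j·1^k = c·x^i·y^j.
Substituting Z = 1: F(X, Y, 1) = -x**3 + 3*x**2*y + 3*x**2 - x*y**2 + x*y - x + 2*y**3 + y**2 + y + 2.
Note: deg(f) ≤ deg(F) = 3; strict inequality happens when F is divisible by Z (lost terms).


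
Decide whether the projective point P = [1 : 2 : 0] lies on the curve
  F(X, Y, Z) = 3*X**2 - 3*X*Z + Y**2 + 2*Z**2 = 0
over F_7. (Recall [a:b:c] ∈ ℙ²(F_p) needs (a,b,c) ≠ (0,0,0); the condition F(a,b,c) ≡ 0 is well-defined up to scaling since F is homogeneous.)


F(1,2,0) ≡ 0 (mod 7); P is on the curve.

Evaluate F(1, 2, 0) term-by-term (mod 7).
  3*X**2 ↦ 3·1·1·1 = 3
  -3*X*Z ↦ -3·1·1·0 = 0
  Y**2 ↦ 1·1·4·1 = 4
  2*Z**2 ↦ 2·1·1·0 = 0
Sum: F(1, 2, 0) = (3) + (0) + (4) + (0) = 7.
Reducing mod 7: 7 ≡ 0 (mod 7).
Since F(a, b, c) ≡ 0 (mod 7), P lies on the curve.


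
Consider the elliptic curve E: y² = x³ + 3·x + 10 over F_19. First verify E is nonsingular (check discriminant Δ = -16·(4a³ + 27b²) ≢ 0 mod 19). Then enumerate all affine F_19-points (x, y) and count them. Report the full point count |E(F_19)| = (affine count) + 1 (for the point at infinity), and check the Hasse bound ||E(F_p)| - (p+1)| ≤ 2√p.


Affine points = {(2, 9), (2, 10), (5, 6), (5, 13), (6, 4), (6, 15), (9, 5), (9, 14), (11, 5), (11, 14), (12, 8), (12, 11), (13, 2), (13, 17), (18, 5), (18, 14)}; affine count = 16; |E(F_19)| = 17.

Discriminant check: Δ ∝ 4a³ + 27b² = 4·3³ + 27·10² = 4·27 + 27·100 ≡ 15 (mod 19). Nonzero ⇒ E is nonsingular.
For each x ∈ F_19, compute rhs = x³ + 3·x + 10 mod 19, then count y ∈ F_19 with y² ≡ rhs.
  x = 0: rhs = 10, matching y values: none (0 points).
  x = 1: rhs = 14, matching y values: none (0 points).
  x = 2: rhs = 5, matching y values: 9, 10 (2 points).
  x = 3: rhs = 8, matching y values: none (0 points).
  x = 4: rhs = 10, matching y values: none (0 points).
  x = 5: rhs = 17, matching y values: 6, 13 (2 points).
  x = 6: rhs = 16, matching y values: 4, 15 (2 points).
  x = 7: rhs = 13, matching y values: none (0 points).
  x = 8: rhs = 14, matching y values: none (0 points).
  x = 9: rhs = 6, matching y values: 5, 14 (2 points).
  x = 10: rhs = 14, matching y values: none (0 points).
  x = 11: rhs = 6, matching y values: 5, 14 (2 points).
  x = 12: rhs = 7, matching y values: 8, 11 (2 points).
  x = 13: rhs = 4, matching y values: 2, 17 (2 points).
  x = 14: rhs = 3, matching y values: none (0 points).
  x = 15: rhs = 10, matching y values: none (0 points).
  x = 16: rhs = 12, matching y values: none (0 points).
  x = 17: rhs = 15, matching y values: none (0 points).
  x = 18: rhs = 6, matching y values: 5, 14 (2 points).
Total affine count: 16.
Full point count |E(F_19)| = 16 + 1 = 17.
Hasse bound: |17 − (19+1)| = |-3| = 3 ≤ 2√19 ≈ 8.7178 ✓.


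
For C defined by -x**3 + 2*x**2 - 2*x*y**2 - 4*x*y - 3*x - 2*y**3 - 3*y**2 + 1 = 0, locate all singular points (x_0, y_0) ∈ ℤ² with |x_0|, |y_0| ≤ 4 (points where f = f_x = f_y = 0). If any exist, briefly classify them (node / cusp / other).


Singular points: {(1, -1)}; classification: node.

Compute partial derivatives:
  f_x = -3*x**2 + 4*x - 2*y**2 - 4*y - 3.
  f_y = -4*x*y - 4*x - 6*y**2 - 6*y.
Scan x_0 ∈ {−4, ..., 4}. For each x_0, f_y(x_0, y) is a polynomial in y; find its integer roots y ∈ {−4, ..., 4}, then test f_x and f at those candidates.
  x = -4: f_y(-4, y) = -6*y**2 + 10*y + 16; vanishes at y ∈ {-1}. (-4, -1): f_x = -65 ≠ 0.
  x = -3: f_y(-3, y) = -6*y**2 + 6*y + 12; vanishes at y ∈ {-1, 2}. (-3, -1): f_x = -40 ≠ 0; (-3, 2): f_x = -58 ≠ 0.
  x = -2: f_y(-2, y) = -6*y**2 + 2*y + 8; vanishes at y ∈ {-1}. (-2, -1): f_x = -21 ≠ 0.
  x = -1: f_y(-1, y) = -6*y**2 - 2*y + 4; vanishes at y ∈ {-1}. (-1, -1): f_x = -8 ≠ 0.
  x = 0: f_y(0, y) = -6*y**2 - 6*y; vanishes at y ∈ {-1, 0}. (0, -1): f_x = -1 ≠ 0; (0, 0): f_x = -3 ≠ 0.
  x = 1: f_y(1, y) = -6*y**2 - 10*y - 4; vanishes at y ∈ {-1}. (1, -1): f_x = 0, f = 0 — SINGULAR.
  x = 2: f_y(2, y) = -6*y**2 - 14*y - 8; vanishes at y ∈ {-1}. (2, -1): f_x = -5 ≠ 0.
  x = 3: f_y(3, y) = -6*y**2 - 18*y - 12; vanishes at y ∈ {-2, -1}. (3, -2): f_x = -18 ≠ 0; (3, -1): f_x = -16 ≠ 0.
  x = 4: f_y(4, y) = -6*y**2 - 22*y - 16; vanishes at y ∈ {-1}. (4, -1): f_x = -33 ≠ 0.
Only singular point on the grid: (1, -1).
Classify: substitute x = 1 + u, y = -1 + v and expand: f = -u**3 - u**2 - 2*u*v**2 - 2*v**3 + v**2.
No constant or linear terms (consistent with a singular point). Quadratic part: -u**2 + v**2. Cubic part: -u**3 - 2*u*v**2 - 2*v**3.
The quadratic part v**2 - u**2 = (v − u)(v + u) splits into two distinct linear factors, so there are two distinct tangent lines y − -1 = ±(x − 1) — this is a node (ordinary double point).
Classification: node.


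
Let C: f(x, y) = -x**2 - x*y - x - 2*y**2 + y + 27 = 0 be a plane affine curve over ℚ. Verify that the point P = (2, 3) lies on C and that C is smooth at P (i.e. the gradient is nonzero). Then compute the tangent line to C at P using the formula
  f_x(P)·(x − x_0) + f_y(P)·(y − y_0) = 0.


Tangent line at P: -8*x - 13*y + 55 = 0.

Step 1: f(2, 3) = 0, so P lies on C.
Step 2: partial derivatives
  f_x(x, y) = -2*x - y - 1, f_y(x, y) = -x - 4*y + 1.
  f_x(P) = -8, f_y(P) = -13 (gradient nonzero, so P is smooth).
Step 3: tangent line at P: -8·(x − 2) + -13·(y − 3) = 0.
Expanding: -8*x - 13*y + 55 = 0.


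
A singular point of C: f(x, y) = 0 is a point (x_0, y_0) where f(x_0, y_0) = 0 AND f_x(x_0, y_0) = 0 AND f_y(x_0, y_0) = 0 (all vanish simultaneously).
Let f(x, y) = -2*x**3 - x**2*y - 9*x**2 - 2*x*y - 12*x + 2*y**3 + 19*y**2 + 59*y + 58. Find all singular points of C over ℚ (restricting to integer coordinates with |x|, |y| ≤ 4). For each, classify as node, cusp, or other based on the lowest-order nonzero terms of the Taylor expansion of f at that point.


Singular points: {(-1, -3)}; classification: cusp.

Compute partial derivatives:
  f_x = -6*x**2 - 2*x*y - 18*x - 2*y - 12.
  f_y = -x**2 - 2*x + 6*y**2 + 38*y + 59.
Scan x_0 ∈ {−4, ..., 4}. For each x_0, f_y(x_0, y) is a polynomial in y; find its integer roots y ∈ {−4, ..., 4}, then test f_x and f at those candidates.
  x = -4: f_y(-4, y) = 6*y**2 + 38*y + 51; no integer root y with |y| ≤ 4.
  x = -3: f_y(-3, y) = 6*y**2 + 38*y + 56; vanishes at y ∈ {-4}. (-3, -4): f_x = -28 ≠ 0.
  x = -2: f_y(-2, y) = 6*y**2 + 38*y + 59; no integer root y with |y| ≤ 4.
  x = -1: f_y(-1, y) = 6*y**2 + 38*y + 60; vanishes at y ∈ {-3}. (-1, -3): f_x = 0, f = 0 — SINGULAR.
  x = 0: f_y(0, y) = 6*y**2 + 38*y + 59; no integer root y with |y| ≤ 4.
  x = 1: f_y(1, y) = 6*y**2 + 38*y + 56; vanishes at y ∈ {-4}. (1, -4): f_x = -20 ≠ 0.
  x = 2: f_y(2, y) = 6*y**2 + 38*y + 51; no integer root y with |y| ≤ 4.
  x = 3: f_y(3, y) = 6*y**2 + 38*y + 44; no integer root y with |y| ≤ 4.
  x = 4: f_y(4, y) = 6*y**2 + 38*y + 35; no integer root y with |y| ≤ 4.
Only singular point on the grid: (-1, -3).
Classify: substitute x = -1 + u, y = -3 + v and expand: f = -2*u**3 - u**2*v + 2*v**3 + v**2.
No constant or linear terms (consistent with a singular point). Quadratic part: v**2. Cubic part: -2*u**3 - u**2*v + 2*v**3.
The quadratic part v**2 is a perfect square, so there is a single (double) tangent line v = 0, i.e. y = -3. Restricting the cubic part to that line (v = 0) leaves -2*u**3 ≠ 0, so f is not divisible by v and the branch is v² ≈ 2*u**3 to lowest order — this is a cusp.
Classification: cusp.


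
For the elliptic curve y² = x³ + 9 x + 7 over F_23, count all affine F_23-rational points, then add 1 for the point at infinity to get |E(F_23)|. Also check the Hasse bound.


Affine points = {(5, 4), (5, 19), (6, 1), (6, 22), (8, 4), (8, 19), (9, 9), (9, 14), (10, 4), (10, 19), (12, 7), (12, 16), (14, 5), (14, 18), (17, 6), (17, 17), (21, 2), (21, 21)}; affine count = 18; |E(F_23)| = 19.

Discriminant check: Δ ∝ 4a³ + 27b² = 4·9³ + 27·7² = 4·729 + 27·49 ≡ 7 (mod 23). Nonzero ⇒ E is nonsingular.
For each x ∈ F_23, compute rhs = x³ + 9·x + 7 mod 23, then count y ∈ F_23 with y² ≡ rhs.
  x = 0: rhs = 7, matching y values: none (0 points).
  x = 1: rhs = 17, matching y values: none (0 points).
  x = 2: rhs = 10, matching y values: none (0 points).
  x = 3: rhs = 15, matching y values: none (0 points).
  x = 4: rhs = 15, matching y values: none (0 points).
  x = 5: rhs = 16, matching y values: 4, 19 (2 points).
  x = 6: rhs = 1, matching y values: 1, 22 (2 points).
  x = 7: rhs = 22, matching y values: none (0 points).
  x = 8: rhs = 16, matching y values: 4, 19 (2 points).
  x = 9: rhs = 12, matching y values: 9, 14 (2 points).
  x = 10: rhs = 16, matching y values: 4, 19 (2 points).
  x = 11: rhs = 11, matching y values: none (0 points).
  x = 12: rhs = 3, matching y values: 7, 16 (2 points).
  x = 13: rhs = 21, matching y values: none (0 points).
  x = 14: rhs = 2, matching y values: 5, 18 (2 points).
  x = 15: rhs = 21, matching y values: none (0 points).
  x = 16: rhs = 15, matching y values: none (0 points).
  x = 17: rhs = 13, matching y values: 6, 17 (2 points).
  x = 18: rhs = 21, matching y values: none (0 points).
  x = 19: rhs = 22, matching y values: none (0 points).
  x = 20: rhs = 22, matching y values: none (0 points).
  x = 21: rhs = 4, matching y values: 2, 21 (2 points).
  x = 22: rhs = 20, matching y values: none (0 points).
Total affine count: 18.
Full point count |E(F_23)| = 18 + 1 = 19.
Hasse bound: |19 − (23+1)| = |-5| = 5 ≤ 2√23 ≈ 9.5917 ✓.


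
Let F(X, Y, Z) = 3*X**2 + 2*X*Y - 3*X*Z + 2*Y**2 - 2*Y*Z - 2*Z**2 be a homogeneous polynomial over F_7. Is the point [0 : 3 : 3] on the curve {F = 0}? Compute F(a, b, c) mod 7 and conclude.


F(0,3,3) ≡ 3 (mod 7); P is NOT on the curve.

Evaluate F(0, 3, 3) term-by-term (mod 7).
  3*X**2 ↦ 3·0·1·1 = 0
  2*X*Y ↦ 2·0·3·1 = 0
  -3*X*Z ↦ -3·0·1·3 = 0
  2*Y**2 ↦ 2·1·9·1 = 18
  -2*Y*Z ↦ -2·1·3·3 = -18
  -2*Z**2 ↦ -2·1·1·9 = -18
Sum: F(0, 3, 3) = (0) + (0) + (0) + (18) + (-18) + (-18) = -18.
Reducing mod 7: -18 ≡ 3 (mod 7).
Since F(a, b, c) ≡ 3 ≠ 0 (mod 7), P does NOT lie on the curve.


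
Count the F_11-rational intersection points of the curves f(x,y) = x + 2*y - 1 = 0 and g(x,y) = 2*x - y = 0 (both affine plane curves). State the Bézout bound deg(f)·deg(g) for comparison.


Common zeros: {(9, 7)}; count = 1; Bézout bound = 1.

deg(f) = 1, deg(g) = 1, so Bézout bound = 1.
Scan x ∈ F_11. For each x, list the y ∈ F_11 with f(x, y) ≡ 0 and those with g(x, y) ≡ 0 (mod 11); the common zeros in that column are the intersection.
  x = 0: f ≡ 0 at y ∈ {6}; g ≡ 0 at y ∈ {0}; common: ∅.
  x = 1: f ≡ 0 at y ∈ {0}; g ≡ 0 at y ∈ {2}; common: ∅.
  x = 2: f ≡ 0 at y ∈ {5}; g ≡ 0 at y ∈ {4}; common: ∅.
  x = 3: f ≡ 0 at y ∈ {10}; g ≡ 0 at y ∈ {6}; common: ∅.
  x = 4: f ≡ 0 at y ∈ {4}; g ≡ 0 at y ∈ {8}; common: ∅.
  x = 5: f ≡ 0 at y ∈ {9}; g ≡ 0 at y ∈ {10}; common: ∅.
  x = 6: f ≡ 0 at y ∈ {3}; g ≡ 0 at y ∈ {1}; common: ∅.
  x = 7: f ≡ 0 at y ∈ {8}; g ≡ 0 at y ∈ {3}; common: ∅.
  x = 8: f ≡ 0 at y ∈ {2}; g ≡ 0 at y ∈ {5}; common: ∅.
  x = 9: f ≡ 0 at y ∈ {7}; g ≡ 0 at y ∈ {7}; common: {7}.
  x = 10: f ≡ 0 at y ∈ {1}; g ≡ 0 at y ∈ {9}; common: ∅.
Collecting: common zeros = {(9, 7)}, so the count is 1.
Comparison with the Bézout bound: 1 ≤ 1 = deg(f)·deg(g), as expected for curves with no common component (the bound is attained).


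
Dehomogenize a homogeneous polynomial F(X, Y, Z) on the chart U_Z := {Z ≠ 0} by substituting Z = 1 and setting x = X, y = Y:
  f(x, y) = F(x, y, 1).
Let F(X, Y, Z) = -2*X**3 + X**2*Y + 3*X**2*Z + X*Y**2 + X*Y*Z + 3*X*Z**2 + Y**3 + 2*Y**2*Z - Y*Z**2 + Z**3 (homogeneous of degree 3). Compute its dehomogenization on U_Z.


f(x, y) = -2*x**3 + x**2*y + 3*x**2 + x*y**2 + x*y + 3*x + y**3 + 2*y**2 - y + 1

On U_Z we set Z = 1. Each monomial c·X^i·Y^j·Z^k in F becomes c·x^i·y^j·1^k = c·x^i·y^j.
Substituting Z = 1: F(X, Y, 1) = -2*x**3 + x**2*y + 3*x**2 + x*y**2 + x*y + 3*x + y**3 + 2*y**2 - y + 1.
Note: deg(f) ≤ deg(F) = 3; strict inequality happens when F is divisible by Z (lost terms).


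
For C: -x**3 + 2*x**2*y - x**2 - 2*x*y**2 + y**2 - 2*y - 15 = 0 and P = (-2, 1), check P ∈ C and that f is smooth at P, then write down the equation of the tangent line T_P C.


Tangent line at P: -18*x + 16*y - 52 = 0.

Step 1: f(-2, 1) = 0, so P lies on C.
Step 2: partial derivatives
  f_x(x, y) = -3*x**2 + 4*x*y - 2*x - 2*y**2, f_y(x, y) = 2*x**2 - 4*x*y + 2*y - 2.
  f_x(P) = -18, f_y(P) = 16 (gradient nonzero, so P is smooth).
Step 3: tangent line at P: -18·(x − -2) + 16·(y − 1) = 0.
Expanding: -18*x + 16*y - 52 = 0.


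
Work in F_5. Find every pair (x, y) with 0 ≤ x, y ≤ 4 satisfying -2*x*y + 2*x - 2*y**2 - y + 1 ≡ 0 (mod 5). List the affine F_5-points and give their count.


Affine F_5-points: {(0, 3), (0, 4), (2, 0), (3, 2)}; count = 4.

For each of the 25 pairs (x, y) ∈ F_5², evaluate f(x, y) mod 5. Record the zeros.
  x = 0: [0↦1, 1↦3, 2↦1, 3↦0, 4↦0]  zeros at y ∈ {3, 4}
  x = 1: [0↦3, 1↦3, 2↦4, 3↦1, 4↦4]  zeros at y ∈ ∅
  x = 2: [0↦0, 1↦3, 2↦2, 3↦2, 4↦3]  zeros at y ∈ {0}
  x = 3: [0↦2, 1↦3, 2↦0, 3↦3, 4↦2]  zeros at y ∈ {2}
  x = 4: [0↦4, 1↦3, 2↦3, 3↦4, 4↦1]  zeros at y ∈ ∅
Collecting zeros: affine points = {(0, 3), (0, 4), (2, 0), (3, 2)}.
Total count |C(F_5)_aff| = 4.


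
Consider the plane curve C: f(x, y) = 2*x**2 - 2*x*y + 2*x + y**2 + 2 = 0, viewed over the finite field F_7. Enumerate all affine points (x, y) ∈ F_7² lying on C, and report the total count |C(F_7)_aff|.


Affine F_7-points: {(1, 4), (1, 5), (2, 0), (2, 4), (3, 1), (3, 5), (4, 0), (4, 1)}; count = 8.

For each of the 49 pairs (x, y) ∈ F_7², evaluate f(x, y) mod 7. Record the zeros.
  x = 0: [0↦2, 1↦3, 2↦6, 3↦4, 4↦4, 5↦6, 6↦3]  zeros at y ∈ ∅
  x = 1: [0↦6, 1↦5, 2↦6, 3↦2, 4↦0, 5↦0, 6↦2]  zeros at y ∈ {4, 5}
  x = 2: [0↦0, 1↦4, 2↦3, 3↦4, 4↦0, 5↦5, 6↦5]  zeros at y ∈ {0, 4}
  x = 3: [0↦5, 1↦0, 2↦4, 3↦3, 4↦4, 5↦0, 6↦5]  zeros at y ∈ {1, 5}
  x = 4: [0↦0, 1↦0, 2↦2, 3↦6, 4↦5, 5↦6, 6↦2]  zeros at y ∈ {0, 1}
  x = 5: [0↦6, 1↦4, 2↦4, 3↦6, 4↦3, 5↦2, 6↦3]  zeros at y ∈ ∅
  x = 6: [0↦2, 1↦5, 2↦3, 3↦3, 4↦5, 5↦2, 6↦1]  zeros at y ∈ ∅
Collecting zeros: affine points = {(1, 4), (1, 5), (2, 0), (2, 4), (3, 1), (3, 5), (4, 0), (4, 1)}.
Total count |C(F_7)_aff| = 8.


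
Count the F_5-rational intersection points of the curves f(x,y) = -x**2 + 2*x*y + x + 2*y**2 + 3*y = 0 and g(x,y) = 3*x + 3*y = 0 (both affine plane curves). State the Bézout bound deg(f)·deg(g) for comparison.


Common zeros: {(0, 0), (3, 2)}; count = 2; Bézout bound = 2.

deg(f) = 2, deg(g) = 1, so Bézout bound = 2.
Scan x ∈ F_5. For each x, list the y ∈ F_5 with f(x, y) ≡ 0 and those with g(x, y) ≡ 0 (mod 5); the common zeros in that column are the intersection.
  x = 0: f ≡ 0 at y ∈ {0, 1}; g ≡ 0 at y ∈ {0}; common: {0}.
  x = 1: f ≡ 0 at y ∈ {0}; g ≡ 0 at y ∈ {4}; common: ∅.
  x = 2: f ≡ 0 at y ∈ {2}; g ≡ 0 at y ∈ {3}; common: ∅.
  x = 3: f ≡ 0 at y ∈ {1, 2}; g ≡ 0 at y ∈ {2}; common: {2}.
  x = 4: f ≡ 0 at y ∈ ∅; g ≡ 0 at y ∈ {1}; common: ∅.
Collecting: common zeros = {(0, 0), (3, 2)}, so the count is 2.
Comparison with the Bézout bound: 2 ≤ 2 = deg(f)·deg(g), as expected for curves with no common component (the bound is attained).


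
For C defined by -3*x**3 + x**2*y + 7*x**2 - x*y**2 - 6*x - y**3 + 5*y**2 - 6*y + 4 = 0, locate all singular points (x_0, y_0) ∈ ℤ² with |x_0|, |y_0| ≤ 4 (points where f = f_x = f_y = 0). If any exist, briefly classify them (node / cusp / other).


Singular points: {(1, 1)}; classification: node.

Compute partial derivatives:
  f_x = -9*x**2 + 2*x*y + 14*x - y**2 - 6.
  f_y = x**2 - 2*x*y - 3*y**2 + 10*y - 6.
Scan x_0 ∈ {−4, ..., 4}. For each x_0, f_y(x_0, y) is a polynomial in y; find its integer roots y ∈ {−4, ..., 4}, then test f_x and f at those candidates.
  x = -4: f_y(-4, y) = -3*y**2 + 18*y + 10; no integer root y with |y| ≤ 4.
  x = -3: f_y(-3, y) = -3*y**2 + 16*y + 3; no integer root y with |y| ≤ 4.
  x = -2: f_y(-2, y) = -3*y**2 + 14*y - 2; no integer root y with |y| ≤ 4.
  x = -1: f_y(-1, y) = -3*y**2 + 12*y - 5; no integer root y with |y| ≤ 4.
  x = 0: f_y(0, y) = -3*y**2 + 10*y - 6; no integer root y with |y| ≤ 4.
  x = 1: f_y(1, y) = -3*y**2 + 8*y - 5; vanishes at y ∈ {1}. (1, 1): f_x = 0, f = 0 — SINGULAR.
  x = 2: f_y(2, y) = -3*y**2 + 6*y - 2; no integer root y with |y| ≤ 4.
  x = 3: f_y(3, y) = -3*y**2 + 4*y + 3; no integer root y with |y| ≤ 4.
  x = 4: f_y(4, y) = -3*y**2 + 2*y + 10; no integer root y with |y| ≤ 4.
Only singular point on the grid: (1, 1).
Classify: substitute x = 1 + u, y = 1 + v and expand: f = -3*u**3 + u**2*v - u**2 - u*v**2 - v**3 + v**2.
No constant or linear terms (consistent with a singular point). Quadratic part: -u**2 + v**2. Cubic part: -3*u**3 + u**2*v - u*v**2 - v**3.
The quadratic part v**2 - u**2 = (v − u)(v + u) splits into two distinct linear factors, so there are two distinct tangent lines y − 1 = ±(x − 1) — this is a node (ordinary double point).
Classification: node.


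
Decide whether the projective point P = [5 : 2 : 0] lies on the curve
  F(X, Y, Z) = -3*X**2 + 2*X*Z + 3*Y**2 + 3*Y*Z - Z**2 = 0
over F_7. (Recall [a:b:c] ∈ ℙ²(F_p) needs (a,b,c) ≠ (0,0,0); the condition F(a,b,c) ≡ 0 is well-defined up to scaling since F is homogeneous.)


F(5,2,0) ≡ 0 (mod 7); P is on the curve.

Evaluate F(5, 2, 0) term-by-term (mod 7).
  -3*X**2 ↦ -3·25·1·1 = -75
  2*X*Z ↦ 2·5·1·0 = 0
  3*Y**2 ↦ 3·1·4·1 = 12
  3*Y*Z ↦ 3·1·2·0 = 0
  -Z**2 ↦ -1·1·1·0 = 0
Sum: F(5, 2, 0) = (-75) + (0) + (12) + (0) + (0) = -63.
Reducing mod 7: -63 ≡ 0 (mod 7).
Since F(a, b, c) ≡ 0 (mod 7), P lies on the curve.


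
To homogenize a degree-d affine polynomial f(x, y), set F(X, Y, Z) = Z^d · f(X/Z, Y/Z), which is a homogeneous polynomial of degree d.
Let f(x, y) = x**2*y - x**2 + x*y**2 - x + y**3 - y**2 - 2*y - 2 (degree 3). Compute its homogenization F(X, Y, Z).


F(X, Y, Z) = X**2*Y - X**2*Z + X*Y**2 - X*Z**2 + Y**3 - Y**2*Z - 2*Y*Z**2 - 2*Z**3

deg(f) = 3.
Substitute x = X/Z, y = Y/Z into f, then multiply by Z^3.
  monomial 1·x^2·y^1 ↦ 1·X^2·Y^1·Z^0.
  monomial -1·x^2·y^0 ↦ -1·X^2·Y^0·Z^1.
  monomial 1·x^1·y^2 ↦ 1·X^1·Y^2·Z^0.
  monomial -1·x^1·y^0 ↦ -1·X^1·Y^0·Z^2.
  monomial 1·x^0·y^3 ↦ 1·X^0·Y^3·Z^0.
  monomial -1·x^0·y^2 ↦ -1·X^0·Y^2·Z^1.
  monomial -2·x^0·y^1 ↦ -2·X^0·Y^1·Z^2.
  monomial -2·x^0·y^0 ↦ -2·X^0·Y^0·Z^3.
Collecting: F(X, Y, Z) = X**2*Y - X**2*Z + X*Y**2 - X*Z**2 + Y**3 - Y**2*Z - 2*Y*Z**2 - 2*Z**3.


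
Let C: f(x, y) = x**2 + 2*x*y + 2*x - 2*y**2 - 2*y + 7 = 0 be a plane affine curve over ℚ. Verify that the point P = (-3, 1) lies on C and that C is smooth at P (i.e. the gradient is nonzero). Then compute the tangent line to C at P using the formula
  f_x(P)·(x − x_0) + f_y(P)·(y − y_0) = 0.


Tangent line at P: -2*x - 12*y + 6 = 0.

Step 1: f(-3, 1) = 0, so P lies on C.
Step 2: partial derivatives
  f_x(x, y) = 2*x + 2*y + 2, f_y(x, y) = 2*x - 4*y - 2.
  f_x(P) = -2, f_y(P) = -12 (gradient nonzero, so P is smooth).
Step 3: tangent line at P: -2·(x − -3) + -12·(y − 1) = 0.
Expanding: -2*x - 12*y + 6 = 0.


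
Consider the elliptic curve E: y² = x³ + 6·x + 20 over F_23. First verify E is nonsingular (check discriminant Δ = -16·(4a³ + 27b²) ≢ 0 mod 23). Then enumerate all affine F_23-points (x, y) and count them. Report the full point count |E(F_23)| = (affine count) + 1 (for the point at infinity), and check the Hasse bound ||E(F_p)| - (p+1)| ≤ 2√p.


Affine points = {(1, 2), (1, 21), (4, 4), (4, 19), (12, 7), (12, 16), (13, 8), (13, 15), (15, 9), (15, 14), (16, 7), (16, 16), (18, 7), (18, 16), (19, 1), (19, 22), (21, 0), (22, 6), (22, 17)}; affine count = 19; |E(F_23)| = 20.

Discriminant check: Δ ∝ 4a³ + 27b² = 4·6³ + 27·20² = 4·216 + 27·400 ≡ 3 (mod 23). Nonzero ⇒ E is nonsingular.
For each x ∈ F_23, compute rhs = x³ + 6·x + 20 mod 23, then count y ∈ F_23 with y² ≡ rhs.
  x = 0: rhs = 20, matching y values: none (0 points).
  x = 1: rhs = 4, matching y values: 2, 21 (2 points).
  x = 2: rhs = 17, matching y values: none (0 points).
  x = 3: rhs = 19, matching y values: none (0 points).
  x = 4: rhs = 16, matching y values: 4, 19 (2 points).
  x = 5: rhs = 14, matching y values: none (0 points).
  x = 6: rhs = 19, matching y values: none (0 points).
  x = 7: rhs = 14, matching y values: none (0 points).
  x = 8: rhs = 5, matching y values: none (0 points).
  x = 9: rhs = 21, matching y values: none (0 points).
  x = 10: rhs = 22, matching y values: none (0 points).
  x = 11: rhs = 14, matching y values: none (0 points).
  x = 12: rhs = 3, matching y values: 7, 16 (2 points).
  x = 13: rhs = 18, matching y values: 8, 15 (2 points).
  x = 14: rhs = 19, matching y values: none (0 points).
  x = 15: rhs = 12, matching y values: 9, 14 (2 points).
  x = 16: rhs = 3, matching y values: 7, 16 (2 points).
  x = 17: rhs = 21, matching y values: none (0 points).
  x = 18: rhs = 3, matching y values: 7, 16 (2 points).
  x = 19: rhs = 1, matching y values: 1, 22 (2 points).
  x = 20: rhs = 21, matching y values: none (0 points).
  x = 21: rhs = 0, matching y values: 0 (1 points).
  x = 22: rhs = 13, matching y values: 6, 17 (2 points).
Total affine count: 19.
Full point count |E(F_23)| = 19 + 1 = 20.
Hasse bound: |20 − (23+1)| = |-4| = 4 ≤ 2√23 ≈ 9.5917 ✓.


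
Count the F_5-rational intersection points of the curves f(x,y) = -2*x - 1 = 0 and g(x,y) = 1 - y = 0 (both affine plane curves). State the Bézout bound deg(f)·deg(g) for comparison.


Common zeros: {(2, 1)}; count = 1; Bézout bound = 1.

deg(f) = 1, deg(g) = 1, so Bézout bound = 1.
Scan x ∈ F_5. For each x, list the y ∈ F_5 with f(x, y) ≡ 0 and those with g(x, y) ≡ 0 (mod 5); the common zeros in that column are the intersection.
  x = 0: f ≡ 0 at y ∈ ∅; g ≡ 0 at y ∈ {1}; common: ∅.
  x = 1: f ≡ 0 at y ∈ ∅; g ≡ 0 at y ∈ {1}; common: ∅.
  x = 2: f ≡ 0 at y ∈ {0, 1, 2, 3, 4}; g ≡ 0 at y ∈ {1}; common: {1}.
  x = 3: f ≡ 0 at y ∈ ∅; g ≡ 0 at y ∈ {1}; common: ∅.
  x = 4: f ≡ 0 at y ∈ ∅; g ≡ 0 at y ∈ {1}; common: ∅.
Collecting: common zeros = {(2, 1)}, so the count is 1.
Comparison with the Bézout bound: 1 ≤ 1 = deg(f)·deg(g), as expected for curves with no common component (the bound is attained).


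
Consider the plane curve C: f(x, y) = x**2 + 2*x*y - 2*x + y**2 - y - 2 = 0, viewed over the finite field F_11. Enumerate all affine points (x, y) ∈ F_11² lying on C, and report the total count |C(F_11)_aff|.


Affine F_11-points: {(0, 2), (0, 10), (4, 5), (4, 10), (6, 0), (7, 0), (7, 9), (9, 2), (9, 3), (10, 5), (10, 9)}; count = 11.

For each of the 121 pairs (x, y) ∈ F_11², evaluate f(x, y) mod 11. Record the zeros.
  x = 0: [0↦9, 1↦9, 2↦0, 3↦4, 4↦10, 5↦7, 6↦6, 7↦7, 8↦10, 9↦4, 10↦0]  zeros at y ∈ {2, 10}
  x = 1: [0↦8, 1↦10, 2↦3, 3↦9, 4↦6, 5↦5, 6↦6, 7↦9, 8↦3, 9↦10, 10↦8]  zeros at y ∈ ∅
  x = 2: [0↦9, 1↦2, 2↦8, 3↦5, 4↦4, 5↦5, 6↦8, 7↦2, 8↦9, 9↦7, 10↦7]  zeros at y ∈ ∅
  x = 3: [0↦1, 1↦7, 2↦4, 3↦3, 4↦4, 5↦7, 6↦1, 7↦8, 8↦6, 9↦6, 10↦8]  zeros at y ∈ ∅
  x = 4: [0↦6, 1↦3, 2↦2, 3↦3, 4↦6, 5↦0, 6↦7, 7↦5, 8↦5, 9↦7, 10↦0]  zeros at y ∈ {5, 10}
  x = 5: [0↦2, 1↦1, 2↦2, 3↦5, 4↦10, 5↦6, 6↦4, 7↦4, 8↦6, 9↦10, 10↦5]  zeros at y ∈ ∅
  x = 6: [0↦0, 1↦1, 2↦4, 3↦9, 4↦5, 5↦3, 6↦3, 7↦5, 8↦9, 9↦4, 10↦1]  zeros at y ∈ {0}
  x = 7: [0↦0, 1↦3, 2↦8, 3↦4, 4↦2, 5↦2, 6↦4, 7↦8, 8↦3, 9↦0, 10↦10]  zeros at y ∈ {0, 9}
  x = 8: [0↦2, 1↦7, 2↦3, 3↦1, 4↦1, 5↦3, 6↦7, 7↦2, 8↦10, 9↦9, 10↦10]  zeros at y ∈ ∅
  x = 9: [0↦6, 1↦2, 2↦0, 3↦0, 4↦2, 5↦6, 6↦1, 7↦9, 8↦8, 9↦9, 10↦1]  zeros at y ∈ {2, 3}
  x = 10: [0↦1, 1↦10, 2↦10, 3↦1, 4↦5, 5↦0, 6↦8, 7↦7, 8↦8, 9↦0, 10↦5]  zeros at y ∈ {5, 9}
Collecting zeros: affine points = {(0, 2), (0, 10), (4, 5), (4, 10), (6, 0), (7, 0), (7, 9), (9, 2), (9, 3), (10, 5), (10, 9)}.
Total count |C(F_11)_aff| = 11.


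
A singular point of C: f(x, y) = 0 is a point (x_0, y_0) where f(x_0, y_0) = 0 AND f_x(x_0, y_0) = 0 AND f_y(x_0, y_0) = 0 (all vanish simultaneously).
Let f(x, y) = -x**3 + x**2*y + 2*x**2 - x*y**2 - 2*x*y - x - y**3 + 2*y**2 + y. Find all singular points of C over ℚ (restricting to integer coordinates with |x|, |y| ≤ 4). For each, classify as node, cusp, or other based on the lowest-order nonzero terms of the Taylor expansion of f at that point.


Singular points: {(1, 0)}; classification: node.

Compute partial derivatives:
  f_x = -3*x**2 + 2*x*y + 4*x - y**2 - 2*y - 1.
  f_y = x**2 - 2*x*y - 2*x - 3*y**2 + 4*y + 1.
Scan x_0 ∈ {−4, ..., 4}. For each x_0, f_y(x_0, y) is a polynomial in y; find its integer roots y ∈ {−4, ..., 4}, then test f_x and f at those candidates.
  x = -4: f_y(-4, y) = -3*y**2 + 12*y + 25; no integer root y with |y| ≤ 4.
  x = -3: f_y(-3, y) = -3*y**2 + 10*y + 16; no integer root y with |y| ≤ 4.
  x = -2: f_y(-2, y) = -3*y**2 + 8*y + 9; no integer root y with |y| ≤ 4.
  x = -1: f_y(-1, y) = -3*y**2 + 6*y + 4; no integer root y with |y| ≤ 4.
  x = 0: f_y(0, y) = -3*y**2 + 4*y + 1; no integer root y with |y| ≤ 4.
  x = 1: f_y(1, y) = -3*y**2 + 2*y; vanishes at y ∈ {0}. (1, 0): f_x = 0, f = 0 — SINGULAR.
  x = 2: f_y(2, y) = 1 - 3*y**2; no integer root y with |y| ≤ 4.
  x = 3: f_y(3, y) = -3*y**2 - 2*y + 4; no integer root y with |y| ≤ 4.
  x = 4: f_y(4, y) = -3*y**2 - 4*y + 9; no integer root y with |y| ≤ 4.
Only singular point on the grid: (1, 0).
Classify: substitute x = 1 + u, y = 0 + v and expand: f = -u**3 + u**2*v - u**2 - u*v**2 - v**3 + v**2.
No constant or linear terms (consistent with a singular point). Quadratic part: -u**2 + v**2. Cubic part: -u**3 + u**2*v - u*v**2 - v**3.
The quadratic part v**2 - u**2 = (v − u)(v + u) splits into two distinct linear factors, so there are two distinct tangent lines y − 0 = ±(x − 1) — this is a node (ordinary double point).
Classification: node.


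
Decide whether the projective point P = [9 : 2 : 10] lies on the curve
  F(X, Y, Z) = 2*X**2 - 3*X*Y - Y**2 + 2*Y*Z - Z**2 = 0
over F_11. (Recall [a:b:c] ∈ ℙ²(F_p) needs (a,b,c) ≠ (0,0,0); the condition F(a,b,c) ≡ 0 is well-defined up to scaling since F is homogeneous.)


F(9,2,10) ≡ 0 (mod 11); P is on the curve.

Evaluate F(9, 2, 10) term-by-term (mod 11).
  2*X**2 ↦ 2·81·1·1 = 162
  -3*X*Y ↦ -3·9·2·1 = -54
  -Y**2 ↦ -1·1·4·1 = -4
  2*Y*Z ↦ 2·1·2·10 = 40
  -Z**2 ↦ -1·1·1·100 = -100
Sum: F(9, 2, 10) = (162) + (-54) + (-4) + (40) + (-100) = 44.
Reducing mod 11: 44 ≡ 0 (mod 11).
Since F(a, b, c) ≡ 0 (mod 11), P lies on the curve.


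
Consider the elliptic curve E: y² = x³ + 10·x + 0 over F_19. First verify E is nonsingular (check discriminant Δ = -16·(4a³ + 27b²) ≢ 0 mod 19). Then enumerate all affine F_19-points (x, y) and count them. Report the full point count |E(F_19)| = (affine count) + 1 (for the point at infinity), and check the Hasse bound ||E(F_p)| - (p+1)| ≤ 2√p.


Affine points = {(0, 0), (1, 7), (1, 12), (2, 3), (2, 16), (3, 0), (4, 3), (4, 16), (5, 2), (5, 17), (10, 6), (10, 13), (11, 4), (11, 15), (12, 9), (12, 10), (13, 3), (13, 16), (16, 0)}; affine count = 19; |E(F_19)| = 20.

Discriminant check: Δ ∝ 4a³ + 27b² = 4·10³ + 27·0² = 4·1000 + 27·0 ≡ 10 (mod 19). Nonzero ⇒ E is nonsingular.
For each x ∈ F_19, compute rhs = x³ + 10·x + 0 mod 19, then count y ∈ F_19 with y² ≡ rhs.
  x = 0: rhs = 0, matching y values: 0 (1 points).
  x = 1: rhs = 11, matching y values: 7, 12 (2 points).
  x = 2: rhs = 9, matching y values: 3, 16 (2 points).
  x = 3: rhs = 0, matching y values: 0 (1 points).
  x = 4: rhs = 9, matching y values: 3, 16 (2 points).
  x = 5: rhs = 4, matching y values: 2, 17 (2 points).
  x = 6: rhs = 10, matching y values: none (0 points).
  x = 7: rhs = 14, matching y values: none (0 points).
  x = 8: rhs = 3, matching y values: none (0 points).
  x = 9: rhs = 2, matching y values: none (0 points).
  x = 10: rhs = 17, matching y values: 6, 13 (2 points).
  x = 11: rhs = 16, matching y values: 4, 15 (2 points).
  x = 12: rhs = 5, matching y values: 9, 10 (2 points).
  x = 13: rhs = 9, matching y values: 3, 16 (2 points).
  x = 14: rhs = 15, matching y values: none (0 points).
  x = 15: rhs = 10, matching y values: none (0 points).
  x = 16: rhs = 0, matching y values: 0 (1 points).
  x = 17: rhs = 10, matching y values: none (0 points).
  x = 18: rhs = 8, matching y values: none (0 points).
Total affine count: 19.
Full point count |E(F_19)| = 19 + 1 = 20.
Hasse bound: |20 − (19+1)| = |0| = 0 ≤ 2√19 ≈ 8.7178 ✓.


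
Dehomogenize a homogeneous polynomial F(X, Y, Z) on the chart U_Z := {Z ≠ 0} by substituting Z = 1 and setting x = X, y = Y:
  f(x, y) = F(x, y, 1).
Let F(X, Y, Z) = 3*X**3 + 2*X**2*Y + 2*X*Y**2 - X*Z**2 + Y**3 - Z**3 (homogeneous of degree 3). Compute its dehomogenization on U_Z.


f(x, y) = 3*x**3 + 2*x**2*y + 2*x*y**2 - x + y**3 - 1

On U_Z we set Z = 1. Each monomial c·X^i·Y^j·Z^k in F becomes c·x^i·y^j·1^k = c·x^i·y^j.
Substituting Z = 1: F(X, Y, 1) = 3*x**3 + 2*x**2*y + 2*x*y**2 - x + y**3 - 1.
Note: deg(f) ≤ deg(F) = 3; strict inequality happens when F is divisible by Z (lost terms).


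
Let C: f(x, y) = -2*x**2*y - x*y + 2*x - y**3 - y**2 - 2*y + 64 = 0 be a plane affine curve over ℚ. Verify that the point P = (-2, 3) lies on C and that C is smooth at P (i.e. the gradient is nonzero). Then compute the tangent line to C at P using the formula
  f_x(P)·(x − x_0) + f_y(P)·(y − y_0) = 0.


Tangent line at P: 23*x - 41*y + 169 = 0.

Step 1: f(-2, 3) = 0, so P lies on C.
Step 2: partial derivatives
  f_x(x, y) = -4*x*y - y + 2, f_y(x, y) = -2*x**2 - x - 3*y**2 - 2*y - 2.
  f_x(P) = 23, f_y(P) = -41 (gradient nonzero, so P is smooth).
Step 3: tangent line at P: 23·(x − -2) + -41·(y − 3) = 0.
Expanding: 23*x - 41*y + 169 = 0.


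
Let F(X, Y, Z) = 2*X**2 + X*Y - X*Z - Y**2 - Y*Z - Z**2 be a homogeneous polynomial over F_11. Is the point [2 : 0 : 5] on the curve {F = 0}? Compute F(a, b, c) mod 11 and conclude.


F(2,0,5) ≡ 6 (mod 11); P is NOT on the curve.

Evaluate F(2, 0, 5) term-by-term (mod 11).
  2*X**2 ↦ 2·4·1·1 = 8
  X*Y ↦ 1·2·0·1 = 0
  -X*Z ↦ -1·2·1·5 = -10
  -Y**2 ↦ -1·1·0·1 = 0
  -Y*Z ↦ -1·1·0·5 = 0
  -Z**2 ↦ -1·1·1·25 = -25
Sum: F(2, 0, 5) = (8) + (0) + (-10) + (0) + (0) + (-25) = -27.
Reducing mod 11: -27 ≡ 6 (mod 11).
Since F(a, b, c) ≡ 6 ≠ 0 (mod 11), P does NOT lie on the curve.


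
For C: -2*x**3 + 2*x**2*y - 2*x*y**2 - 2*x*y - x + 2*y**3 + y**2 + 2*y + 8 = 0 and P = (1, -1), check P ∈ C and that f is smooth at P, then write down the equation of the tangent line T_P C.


Tangent line at P: -11*x + 10*y + 21 = 0.

Step 1: f(1, -1) = 0, so P lies on C.
Step 2: partial derivatives
  f_x(x, y) = -6*x**2 + 4*x*y - 2*y**2 - 2*y - 1, f_y(x, y) = 2*x**2 - 4*x*y - 2*x + 6*y**2 + 2*y + 2.
  f_x(P) = -11, f_y(P) = 10 (gradient nonzero, so P is smooth).
Step 3: tangent line at P: -11·(x − 1) + 10·(y − -1) = 0.
Expanding: -11*x + 10*y + 21 = 0.


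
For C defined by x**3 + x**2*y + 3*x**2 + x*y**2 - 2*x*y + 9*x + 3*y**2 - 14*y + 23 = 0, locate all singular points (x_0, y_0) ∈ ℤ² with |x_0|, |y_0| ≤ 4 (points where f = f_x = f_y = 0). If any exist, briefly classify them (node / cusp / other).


Singular points: {(-2, 3)}; classification: cusp.

Compute partial derivatives:
  f_x = 3*x**2 + 2*x*y + 6*x + y**2 - 2*y + 9.
  f_y = x**2 + 2*x*y - 2*x + 6*y - 14.
Scan x_0 ∈ {−4, ..., 4}. For each x_0, f_y(x_0, y) is a polynomial in y; find its integer roots y ∈ {−4, ..., 4}, then test f_x and f at those candidates.
  x = -4: f_y(-4, y) = 10 - 2*y; no integer root y with |y| ≤ 4.
  x = -3: f_y(-3, y) = 1; no integer root y with |y| ≤ 4.
  x = -2: f_y(-2, y) = 2*y - 6; vanishes at y ∈ {3}. (-2, 3): f_x = 0, f = 0 — SINGULAR.
  x = -1: f_y(-1, y) = 4*y - 11; no integer root y with |y| ≤ 4.
  x = 0: f_y(0, y) = 6*y - 14; no integer root y with |y| ≤ 4.
  x = 1: f_y(1, y) = 8*y - 15; no integer root y with |y| ≤ 4.
  x = 2: f_y(2, y) = 10*y - 14; no integer root y with |y| ≤ 4.
  x = 3: f_y(3, y) = 12*y - 11; no integer root y with |y| ≤ 4.
  x = 4: f_y(4, y) = 14*y - 6; no integer root y with |y| ≤ 4.
Only singular point on the grid: (-2, 3).
Classify: substitute x = -2 + u, y = 3 + v and expand: f = u**3 + u**2*v + u*v**2 + v**2.
No constant or linear terms (consistent with a singular point). Quadratic part: v**2. Cubic part: u**3 + u**2*v + u*v**2.
The quadratic part v**2 is a perfect square, so there is a single (double) tangent line v = 0, i.e. y = 3. Restricting the cubic part to that line (v = 0) leaves u**3 ≠ 0, so f is not divisible by v and the branch is v² ≈ -u**3 to lowest order — this is a cusp.
Classification: cusp.


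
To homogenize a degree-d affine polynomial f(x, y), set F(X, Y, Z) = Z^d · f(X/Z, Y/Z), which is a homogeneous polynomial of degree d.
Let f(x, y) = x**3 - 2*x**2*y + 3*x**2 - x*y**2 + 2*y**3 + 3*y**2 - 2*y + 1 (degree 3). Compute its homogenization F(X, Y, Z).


F(X, Y, Z) = X**3 - 2*X**2*Y + 3*X**2*Z - X*Y**2 + 2*Y**3 + 3*Y**2*Z - 2*Y*Z**2 + Z**3

deg(f) = 3.
Substitute x = X/Z, y = Y/Z into f, then multiply by Z^3.
  monomial 1·x^3·y^0 ↦ 1·X^3·Y^0·Z^0.
  monomial -2·x^2·y^1 ↦ -2·X^2·Y^1·Z^0.
  monomial 3·x^2·y^0 ↦ 3·X^2·Y^0·Z^1.
  monomial -1·x^1·y^2 ↦ -1·X^1·Y^2·Z^0.
  monomial 2·x^0·y^3 ↦ 2·X^0·Y^3·Z^0.
  monomial 3·x^0·y^2 ↦ 3·X^0·Y^2·Z^1.
  monomial -2·x^0·y^1 ↦ -2·X^0·Y^1·Z^2.
  monomial 1·x^0·y^0 ↦ 1·X^0·Y^0·Z^3.
Collecting: F(X, Y, Z) = X**3 - 2*X**2*Y + 3*X**2*Z - X*Y**2 + 2*Y**3 + 3*Y**2*Z - 2*Y*Z**2 + Z**3.
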